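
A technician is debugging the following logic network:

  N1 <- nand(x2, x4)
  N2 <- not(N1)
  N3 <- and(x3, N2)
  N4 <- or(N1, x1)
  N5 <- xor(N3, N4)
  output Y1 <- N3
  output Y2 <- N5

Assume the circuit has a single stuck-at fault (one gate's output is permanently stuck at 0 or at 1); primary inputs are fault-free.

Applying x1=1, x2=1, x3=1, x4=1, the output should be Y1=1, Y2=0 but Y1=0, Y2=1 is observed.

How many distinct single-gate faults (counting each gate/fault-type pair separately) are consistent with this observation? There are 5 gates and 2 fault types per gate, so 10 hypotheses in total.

Fault-free: N1=0, N2=1, N3=1, N4=1, N5=0 → Y1=1, Y2=0. Observed Y1=0, Y2=1.
  N1 stuck-at-0: output Y1=1, Y2=0 ✗
  N1 stuck-at-1: output Y1=0, Y2=1 ✓
  N2 stuck-at-0: output Y1=0, Y2=1 ✓
  N2 stuck-at-1: output Y1=1, Y2=0 ✗
  N3 stuck-at-0: output Y1=0, Y2=1 ✓
  N3 stuck-at-1: output Y1=1, Y2=0 ✗
  N4 stuck-at-0: output Y1=1, Y2=1 ✗
  N4 stuck-at-1: output Y1=1, Y2=0 ✗
  N5 stuck-at-0: output Y1=1, Y2=0 ✗
  N5 stuck-at-1: output Y1=1, Y2=1 ✗
Consistent faults: {N1 stuck-at-1, N2 stuck-at-0, N3 stuck-at-0} — 3 in all.

3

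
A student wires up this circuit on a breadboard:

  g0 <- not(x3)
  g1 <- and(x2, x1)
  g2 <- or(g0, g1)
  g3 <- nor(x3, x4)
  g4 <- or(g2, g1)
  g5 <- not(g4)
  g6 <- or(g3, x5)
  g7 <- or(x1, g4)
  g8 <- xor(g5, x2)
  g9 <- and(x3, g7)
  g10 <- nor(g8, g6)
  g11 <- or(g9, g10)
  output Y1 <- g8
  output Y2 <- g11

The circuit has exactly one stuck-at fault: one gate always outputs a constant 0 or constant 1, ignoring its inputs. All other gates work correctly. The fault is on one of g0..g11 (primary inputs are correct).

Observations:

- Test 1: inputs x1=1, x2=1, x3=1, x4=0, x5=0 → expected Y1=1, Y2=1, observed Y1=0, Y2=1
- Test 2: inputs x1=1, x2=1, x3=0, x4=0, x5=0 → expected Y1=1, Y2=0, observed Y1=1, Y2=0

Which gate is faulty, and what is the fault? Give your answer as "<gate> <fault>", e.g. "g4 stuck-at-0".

g1 stuck-at-0

Fault-free values for test 1 (x1=1, x2=1, x3=1, x4=0, x5=0): g0=0, g1=1, g2=1, g3=0, g4=1, g5=0, g6=0, g7=1, g8=1, g9=1, g10=0, g11=1, giving Y1=1, Y2=1. Observed Y1=0, Y2=1.
Test 1: faults giving observed Y1=0, Y2=1 are {g1 stuck-at-0, g4 stuck-at-0, g5 stuck-at-1, g8 stuck-at-0}.
Test 2 (x1=1, x2=1, x3=0, x4=0, x5=0): fault-free g0=1, g1=1, g2=1, g3=1, g4=1, g5=0, g6=1, g7=1, g8=1, g9=0, g10=0, g11=0 → Y1=1, Y2=0; observed Y1=1, Y2=0. Eliminates g4 stuck-at-0, g5 stuck-at-1, g8 stuck-at-0.
Only g1 stuck-at-0 is consistent with every test.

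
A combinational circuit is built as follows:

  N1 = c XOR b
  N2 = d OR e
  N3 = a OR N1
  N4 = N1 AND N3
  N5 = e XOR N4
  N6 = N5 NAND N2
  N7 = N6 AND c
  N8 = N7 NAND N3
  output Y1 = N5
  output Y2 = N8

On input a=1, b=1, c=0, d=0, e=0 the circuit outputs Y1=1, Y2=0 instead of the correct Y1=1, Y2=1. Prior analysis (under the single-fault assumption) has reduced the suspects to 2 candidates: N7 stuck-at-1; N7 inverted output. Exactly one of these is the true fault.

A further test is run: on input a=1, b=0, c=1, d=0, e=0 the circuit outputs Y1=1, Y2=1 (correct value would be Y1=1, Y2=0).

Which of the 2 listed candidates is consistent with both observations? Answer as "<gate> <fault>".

N7 inverted output

Evaluate each candidate on input a=1, b=0, c=1, d=0, e=0:
  N7 stuck-at-1: N1=1, N2=0, N3=1, N4=1, N5=1, N6=1, N7=1 [stuck-at-1], N8=0 → Y1=1, Y2=0 — eliminated
  N7 inverted output: N1=1, N2=0, N3=1, N4=1, N5=1, N6=1, N7=0 [inverted output], N8=1 → Y1=1, Y2=1 — matches
Only N7 inverted output reproduces the observed Y1=1, Y2=1.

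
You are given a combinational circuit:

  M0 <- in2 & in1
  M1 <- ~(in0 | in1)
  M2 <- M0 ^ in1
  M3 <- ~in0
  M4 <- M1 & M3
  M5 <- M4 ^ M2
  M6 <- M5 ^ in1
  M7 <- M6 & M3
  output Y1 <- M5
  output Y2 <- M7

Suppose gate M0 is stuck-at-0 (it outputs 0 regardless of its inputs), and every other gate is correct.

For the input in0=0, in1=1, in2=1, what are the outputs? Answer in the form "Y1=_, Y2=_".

Y1=1, Y2=0

Propagate with M0 forced: M0=0 [stuck-at-0], M1=0, M2=1, M3=1, M4=0, M5=1, M6=0, M7=0.
So the outputs are Y1=1, Y2=0. (Without the fault they would be Y1=0, Y2=1.)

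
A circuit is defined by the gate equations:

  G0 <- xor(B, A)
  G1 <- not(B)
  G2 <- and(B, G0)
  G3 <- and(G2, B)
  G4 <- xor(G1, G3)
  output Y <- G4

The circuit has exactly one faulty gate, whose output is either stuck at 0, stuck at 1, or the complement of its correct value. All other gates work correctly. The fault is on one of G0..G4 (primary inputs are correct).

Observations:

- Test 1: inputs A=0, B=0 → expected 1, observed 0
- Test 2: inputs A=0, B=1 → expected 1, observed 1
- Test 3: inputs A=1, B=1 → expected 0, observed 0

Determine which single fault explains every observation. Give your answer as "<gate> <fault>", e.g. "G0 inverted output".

G1 stuck-at-0

Fault-free values for test 1 (A=0, B=0): G0=0, G1=1, G2=0, G3=0, G4=1, giving Y=1. Observed 0.
Test 1: faults giving observed 0 are {G1 stuck-at-0, G1 inverted output, G3 stuck-at-1, G3 inverted output, G4 stuck-at-0, G4 inverted output}.
Test 2 (A=0, B=1): fault-free G0=1, G1=0, G2=1, G3=1, G4=1 → 1; observed 1. Eliminates G1 inverted output, G3 inverted output, G4 stuck-at-0, G4 inverted output.
Test 3 (A=1, B=1): fault-free G0=0, G1=0, G2=0, G3=0, G4=0 → 0; observed 0. Eliminates G3 stuck-at-1.
Only G1 stuck-at-0 is consistent with every test.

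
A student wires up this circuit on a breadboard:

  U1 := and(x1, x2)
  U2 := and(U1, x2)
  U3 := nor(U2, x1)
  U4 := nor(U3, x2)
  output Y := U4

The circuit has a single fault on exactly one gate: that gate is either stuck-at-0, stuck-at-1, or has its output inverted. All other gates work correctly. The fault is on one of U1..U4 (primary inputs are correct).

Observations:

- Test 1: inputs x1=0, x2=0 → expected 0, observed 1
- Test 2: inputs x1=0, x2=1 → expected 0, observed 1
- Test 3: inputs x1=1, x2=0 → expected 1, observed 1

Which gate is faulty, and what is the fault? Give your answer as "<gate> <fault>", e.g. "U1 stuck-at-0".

U4 stuck-at-1

Fault-free values for test 1 (x1=0, x2=0): U1=0, U2=0, U3=1, U4=0, giving Y=0. Observed 1.
Test 1: faults giving observed 1 are {U2 stuck-at-1, U2 inverted output, U3 stuck-at-0, U3 inverted output, U4 stuck-at-1, U4 inverted output}.
Test 2 (x1=0, x2=1): fault-free U1=0, U2=0, U3=1, U4=0 → 0; observed 1. Eliminates U2 stuck-at-1, U2 inverted output, U3 stuck-at-0, U3 inverted output.
Test 3 (x1=1, x2=0): fault-free U1=0, U2=0, U3=0, U4=1 → 1; observed 1. Eliminates U4 inverted output.
Only U4 stuck-at-1 is consistent with every test.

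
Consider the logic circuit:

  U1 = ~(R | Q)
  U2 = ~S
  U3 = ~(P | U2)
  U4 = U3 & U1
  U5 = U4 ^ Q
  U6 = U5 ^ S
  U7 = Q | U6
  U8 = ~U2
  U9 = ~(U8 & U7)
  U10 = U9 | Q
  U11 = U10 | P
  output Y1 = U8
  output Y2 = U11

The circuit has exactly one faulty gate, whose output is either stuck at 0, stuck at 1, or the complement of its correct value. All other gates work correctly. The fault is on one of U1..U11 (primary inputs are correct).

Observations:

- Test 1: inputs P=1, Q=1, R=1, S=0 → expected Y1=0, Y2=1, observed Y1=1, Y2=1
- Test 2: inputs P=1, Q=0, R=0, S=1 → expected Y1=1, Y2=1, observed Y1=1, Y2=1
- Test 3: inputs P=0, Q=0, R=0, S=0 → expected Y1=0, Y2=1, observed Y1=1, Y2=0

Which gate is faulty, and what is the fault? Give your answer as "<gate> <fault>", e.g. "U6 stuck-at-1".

Fault-free values for test 1 (P=1, Q=1, R=1, S=0): U1=0, U2=1, U3=0, U4=0, U5=1, U6=1, U7=1, U8=0, U9=1, U10=1, U11=1, giving Y1=0, Y2=1. Observed Y1=1, Y2=1.
Test 1: faults giving observed Y1=1, Y2=1 are {U2 stuck-at-0, U2 inverted output, U8 stuck-at-1, U8 inverted output}.
Test 2 (P=1, Q=0, R=0, S=1): fault-free U1=1, U2=0, U3=0, U4=0, U5=0, U6=1, U7=1, U8=1, U9=0, U10=0, U11=1 → Y1=1, Y2=1; observed Y1=1, Y2=1. Eliminates U2 inverted output, U8 inverted output.
Test 3 (P=0, Q=0, R=0, S=0): fault-free U1=1, U2=1, U3=0, U4=0, U5=0, U6=0, U7=0, U8=0, U9=1, U10=1, U11=1 → Y1=0, Y2=1; observed Y1=1, Y2=0. Eliminates U8 stuck-at-1.
Only U2 stuck-at-0 is consistent with every test.

U2 stuck-at-0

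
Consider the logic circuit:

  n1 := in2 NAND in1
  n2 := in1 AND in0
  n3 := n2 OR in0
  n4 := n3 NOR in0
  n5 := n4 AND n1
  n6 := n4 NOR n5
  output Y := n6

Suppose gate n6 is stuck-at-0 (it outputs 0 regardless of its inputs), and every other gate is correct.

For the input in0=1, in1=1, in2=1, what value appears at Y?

0

Propagate with n6 forced: n1=0, n2=1, n3=1, n4=0, n5=0, n6=0 [stuck-at-0].
So Y = 0. (Without the fault it would be 1.)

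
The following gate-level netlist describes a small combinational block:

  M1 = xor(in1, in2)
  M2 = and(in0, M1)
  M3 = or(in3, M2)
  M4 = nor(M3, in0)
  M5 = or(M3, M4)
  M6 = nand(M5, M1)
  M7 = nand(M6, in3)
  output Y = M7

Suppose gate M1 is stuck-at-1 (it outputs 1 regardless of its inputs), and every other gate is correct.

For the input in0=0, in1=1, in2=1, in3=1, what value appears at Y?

1

Propagate with M1 forced: M1=1 [stuck-at-1], M2=0, M3=1, M4=0, M5=1, M6=0, M7=1.
So Y = 1. (Without the fault it would be 0.)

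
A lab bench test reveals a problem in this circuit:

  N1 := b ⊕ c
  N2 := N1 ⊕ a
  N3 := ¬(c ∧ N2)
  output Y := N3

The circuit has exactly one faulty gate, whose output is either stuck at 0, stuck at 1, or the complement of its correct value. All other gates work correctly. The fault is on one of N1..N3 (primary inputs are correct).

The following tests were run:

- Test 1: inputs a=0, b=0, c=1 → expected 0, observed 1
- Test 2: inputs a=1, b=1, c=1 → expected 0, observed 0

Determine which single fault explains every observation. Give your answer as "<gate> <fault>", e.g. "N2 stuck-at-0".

N1 stuck-at-0

Fault-free values for test 1 (a=0, b=0, c=1): N1=1, N2=1, N3=0, giving Y=0. Observed 1.
Test 1: faults giving observed 1 are {N1 stuck-at-0, N1 inverted output, N2 stuck-at-0, N2 inverted output, N3 stuck-at-1, N3 inverted output}.
Test 2 (a=1, b=1, c=1): fault-free N1=0, N2=1, N3=0 → 0; observed 0. Eliminates N1 inverted output, N2 stuck-at-0, N2 inverted output, N3 stuck-at-1, N3 inverted output.
Only N1 stuck-at-0 is consistent with every test.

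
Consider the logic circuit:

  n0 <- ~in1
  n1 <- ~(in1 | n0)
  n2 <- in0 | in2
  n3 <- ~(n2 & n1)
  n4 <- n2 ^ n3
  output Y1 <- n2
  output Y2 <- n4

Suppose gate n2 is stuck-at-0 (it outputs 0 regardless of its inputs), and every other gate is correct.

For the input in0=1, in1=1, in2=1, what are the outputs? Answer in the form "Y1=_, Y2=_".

Y1=0, Y2=1

Propagate with n2 forced: n0=0, n1=0, n2=0 [stuck-at-0], n3=1, n4=1.
So the outputs are Y1=0, Y2=1. (Without the fault they would be Y1=1, Y2=0.)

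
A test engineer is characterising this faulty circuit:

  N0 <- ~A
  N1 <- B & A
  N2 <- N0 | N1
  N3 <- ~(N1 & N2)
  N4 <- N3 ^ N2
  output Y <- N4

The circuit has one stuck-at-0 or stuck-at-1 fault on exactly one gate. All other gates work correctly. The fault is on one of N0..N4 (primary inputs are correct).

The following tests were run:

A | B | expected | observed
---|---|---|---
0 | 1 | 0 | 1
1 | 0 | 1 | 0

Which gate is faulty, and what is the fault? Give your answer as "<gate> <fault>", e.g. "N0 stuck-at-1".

Fault-free values for test 1 (A=0, B=1): N0=1, N1=0, N2=1, N3=1, N4=0, giving Y=0. Observed 1.
Test 1: faults giving observed 1 are {N0 stuck-at-0, N1 stuck-at-1, N2 stuck-at-0, N3 stuck-at-0, N4 stuck-at-1}.
Test 2 (A=1, B=0): fault-free N0=0, N1=0, N2=0, N3=1, N4=1 → 1; observed 0. Eliminates N0 stuck-at-0, N1 stuck-at-1, N2 stuck-at-0, N4 stuck-at-1.
Only N3 stuck-at-0 is consistent with every test.

N3 stuck-at-0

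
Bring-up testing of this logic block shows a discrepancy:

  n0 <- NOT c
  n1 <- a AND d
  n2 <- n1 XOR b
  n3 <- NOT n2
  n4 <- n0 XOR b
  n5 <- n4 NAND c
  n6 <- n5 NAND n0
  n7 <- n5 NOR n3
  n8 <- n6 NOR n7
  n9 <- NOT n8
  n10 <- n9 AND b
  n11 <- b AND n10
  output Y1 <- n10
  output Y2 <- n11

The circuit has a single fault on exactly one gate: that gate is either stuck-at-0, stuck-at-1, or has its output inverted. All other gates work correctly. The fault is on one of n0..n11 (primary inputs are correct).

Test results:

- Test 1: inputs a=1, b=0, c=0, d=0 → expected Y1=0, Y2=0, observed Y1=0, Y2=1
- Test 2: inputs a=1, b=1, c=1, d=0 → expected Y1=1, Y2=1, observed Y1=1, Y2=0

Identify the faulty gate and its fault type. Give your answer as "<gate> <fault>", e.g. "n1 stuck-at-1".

Fault-free values for test 1 (a=1, b=0, c=0, d=0): n0=1, n1=0, n2=0, n3=1, n4=1, n5=1, n6=0, n7=0, n8=1, n9=0, n10=0, n11=0, giving Y1=0, Y2=0. Observed Y1=0, Y2=1.
Test 1: faults giving observed Y1=0, Y2=1 are {n11 stuck-at-1, n11 inverted output}.
Test 2 (a=1, b=1, c=1, d=0): fault-free n0=0, n1=0, n2=1, n3=0, n4=1, n5=0, n6=1, n7=1, n8=0, n9=1, n10=1, n11=1 → Y1=1, Y2=1; observed Y1=1, Y2=0. Eliminates n11 stuck-at-1.
Only n11 inverted output is consistent with every test.

n11 inverted output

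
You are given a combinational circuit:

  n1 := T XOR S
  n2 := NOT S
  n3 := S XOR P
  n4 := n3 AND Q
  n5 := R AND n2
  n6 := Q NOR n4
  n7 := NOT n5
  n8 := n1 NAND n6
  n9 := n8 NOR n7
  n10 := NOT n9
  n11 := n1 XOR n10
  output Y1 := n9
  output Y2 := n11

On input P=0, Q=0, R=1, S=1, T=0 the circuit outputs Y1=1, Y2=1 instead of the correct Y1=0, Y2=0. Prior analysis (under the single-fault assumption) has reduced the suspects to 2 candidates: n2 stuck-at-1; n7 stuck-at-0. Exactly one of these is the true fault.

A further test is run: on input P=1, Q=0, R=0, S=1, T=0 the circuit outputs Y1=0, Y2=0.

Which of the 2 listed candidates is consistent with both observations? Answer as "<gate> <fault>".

Evaluate each candidate on input P=1, Q=0, R=0, S=1, T=0:
  n2 stuck-at-1: n1=1, n2=1 [stuck-at-1], n3=0, n4=0, n5=0, n6=1, n7=1, n8=0, n9=0, n10=1, n11=0 → Y1=0, Y2=0 — matches
  n7 stuck-at-0: n1=1, n2=0, n3=0, n4=0, n5=0, n6=1, n7=0 [stuck-at-0], n8=0, n9=1, n10=0, n11=1 → Y1=1, Y2=1 — eliminated
Only n2 stuck-at-1 reproduces the observed Y1=0, Y2=0.

n2 stuck-at-1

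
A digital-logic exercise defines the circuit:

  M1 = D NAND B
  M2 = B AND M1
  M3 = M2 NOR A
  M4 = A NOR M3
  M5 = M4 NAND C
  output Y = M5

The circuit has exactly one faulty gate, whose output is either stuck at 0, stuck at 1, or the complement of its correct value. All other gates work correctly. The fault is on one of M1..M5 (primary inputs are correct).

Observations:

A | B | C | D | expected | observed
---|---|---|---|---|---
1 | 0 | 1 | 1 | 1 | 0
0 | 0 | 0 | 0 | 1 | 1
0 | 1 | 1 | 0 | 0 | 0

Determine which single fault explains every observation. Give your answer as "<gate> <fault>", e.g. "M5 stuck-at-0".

Fault-free values for test 1 (A=1, B=0, C=1, D=1): M1=1, M2=0, M3=0, M4=0, M5=1, giving Y=1. Observed 0.
Test 1: faults giving observed 0 are {M4 stuck-at-1, M4 inverted output, M5 stuck-at-0, M5 inverted output}.
Test 2 (A=0, B=0, C=0, D=0): fault-free M1=1, M2=0, M3=1, M4=0, M5=1 → 1; observed 1. Eliminates M5 stuck-at-0, M5 inverted output.
Test 3 (A=0, B=1, C=1, D=0): fault-free M1=1, M2=1, M3=0, M4=1, M5=0 → 0; observed 0. Eliminates M4 inverted output.
Only M4 stuck-at-1 is consistent with every test.

M4 stuck-at-1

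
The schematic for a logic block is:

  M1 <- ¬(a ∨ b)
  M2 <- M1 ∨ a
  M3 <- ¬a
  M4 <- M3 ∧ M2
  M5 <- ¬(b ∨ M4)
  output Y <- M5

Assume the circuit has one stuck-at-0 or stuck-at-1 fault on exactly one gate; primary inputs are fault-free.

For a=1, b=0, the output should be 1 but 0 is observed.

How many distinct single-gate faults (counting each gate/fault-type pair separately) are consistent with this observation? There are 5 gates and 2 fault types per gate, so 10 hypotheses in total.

3

Fault-free: M1=0, M2=1, M3=0, M4=0, M5=1 → 1. Observed 0.
  M1 stuck-at-0: output 1 ✗
  M1 stuck-at-1: output 1 ✗
  M2 stuck-at-0: output 1 ✗
  M2 stuck-at-1: output 1 ✗
  M3 stuck-at-0: output 1 ✗
  M3 stuck-at-1: output 0 ✓
  M4 stuck-at-0: output 1 ✗
  M4 stuck-at-1: output 0 ✓
  M5 stuck-at-0: output 0 ✓
  M5 stuck-at-1: output 1 ✗
Consistent faults: {M3 stuck-at-1, M4 stuck-at-1, M5 stuck-at-0} — 3 in all.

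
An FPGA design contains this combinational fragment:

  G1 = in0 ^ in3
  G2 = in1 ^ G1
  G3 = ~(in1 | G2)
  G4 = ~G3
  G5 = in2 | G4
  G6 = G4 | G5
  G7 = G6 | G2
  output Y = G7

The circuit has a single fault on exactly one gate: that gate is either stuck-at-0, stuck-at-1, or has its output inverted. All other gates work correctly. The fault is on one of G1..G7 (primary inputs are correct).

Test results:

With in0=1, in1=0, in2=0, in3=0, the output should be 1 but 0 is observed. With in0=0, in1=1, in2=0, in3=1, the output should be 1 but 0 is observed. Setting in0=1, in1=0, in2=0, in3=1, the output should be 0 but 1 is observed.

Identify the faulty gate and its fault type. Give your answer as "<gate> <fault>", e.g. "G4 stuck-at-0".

G7 inverted output

Fault-free values for test 1 (in0=1, in1=0, in2=0, in3=0): G1=1, G2=1, G3=0, G4=1, G5=1, G6=1, G7=1, giving Y=1. Observed 0.
Test 1: faults giving observed 0 are {G1 stuck-at-0, G1 inverted output, G2 stuck-at-0, G2 inverted output, G7 stuck-at-0, G7 inverted output}.
Test 2 (in0=0, in1=1, in2=0, in3=1): fault-free G1=1, G2=0, G3=0, G4=1, G5=1, G6=1, G7=1 → 1; observed 0. Eliminates G1 stuck-at-0, G1 inverted output, G2 stuck-at-0, G2 inverted output.
Test 3 (in0=1, in1=0, in2=0, in3=1): fault-free G1=0, G2=0, G3=1, G4=0, G5=0, G6=0, G7=0 → 0; observed 1. Eliminates G7 stuck-at-0.
Only G7 inverted output is consistent with every test.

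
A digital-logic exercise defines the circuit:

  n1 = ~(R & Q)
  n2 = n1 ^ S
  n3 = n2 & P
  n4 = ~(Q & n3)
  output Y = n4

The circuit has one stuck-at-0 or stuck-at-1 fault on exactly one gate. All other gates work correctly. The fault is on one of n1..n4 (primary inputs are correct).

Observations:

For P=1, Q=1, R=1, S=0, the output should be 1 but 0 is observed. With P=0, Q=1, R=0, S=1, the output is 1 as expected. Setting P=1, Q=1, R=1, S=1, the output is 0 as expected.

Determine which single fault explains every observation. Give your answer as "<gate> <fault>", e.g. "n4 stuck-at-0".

n2 stuck-at-1

Fault-free values for test 1 (P=1, Q=1, R=1, S=0): n1=0, n2=0, n3=0, n4=1, giving Y=1. Observed 0.
Test 1: faults giving observed 0 are {n1 stuck-at-1, n2 stuck-at-1, n3 stuck-at-1, n4 stuck-at-0}.
Test 2 (P=0, Q=1, R=0, S=1): fault-free n1=1, n2=0, n3=0, n4=1 → 1; observed 1. Eliminates n3 stuck-at-1, n4 stuck-at-0.
Test 3 (P=1, Q=1, R=1, S=1): fault-free n1=0, n2=1, n3=1, n4=0 → 0; observed 0. Eliminates n1 stuck-at-1.
Only n2 stuck-at-1 is consistent with every test.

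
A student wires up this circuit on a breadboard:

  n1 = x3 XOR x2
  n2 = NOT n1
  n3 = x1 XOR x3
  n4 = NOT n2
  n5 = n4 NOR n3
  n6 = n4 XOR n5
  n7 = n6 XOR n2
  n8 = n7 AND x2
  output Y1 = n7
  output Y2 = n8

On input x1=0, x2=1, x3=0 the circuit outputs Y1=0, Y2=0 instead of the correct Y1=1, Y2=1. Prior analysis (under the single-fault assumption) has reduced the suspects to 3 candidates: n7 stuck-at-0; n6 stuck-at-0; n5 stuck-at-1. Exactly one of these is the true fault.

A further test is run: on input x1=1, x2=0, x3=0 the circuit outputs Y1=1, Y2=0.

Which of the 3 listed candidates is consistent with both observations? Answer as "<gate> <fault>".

n6 stuck-at-0

Evaluate each candidate on input x1=1, x2=0, x3=0:
  n7 stuck-at-0: n1=0, n2=1, n3=1, n4=0, n5=0, n6=0, n7=0 [stuck-at-0], n8=0 → Y1=0, Y2=0 — eliminated
  n6 stuck-at-0: n1=0, n2=1, n3=1, n4=0, n5=0, n6=0 [stuck-at-0], n7=1, n8=0 → Y1=1, Y2=0 — matches
  n5 stuck-at-1: n1=0, n2=1, n3=1, n4=0, n5=1 [stuck-at-1], n6=1, n7=0, n8=0 → Y1=0, Y2=0 — eliminated
Only n6 stuck-at-0 reproduces the observed Y1=1, Y2=0.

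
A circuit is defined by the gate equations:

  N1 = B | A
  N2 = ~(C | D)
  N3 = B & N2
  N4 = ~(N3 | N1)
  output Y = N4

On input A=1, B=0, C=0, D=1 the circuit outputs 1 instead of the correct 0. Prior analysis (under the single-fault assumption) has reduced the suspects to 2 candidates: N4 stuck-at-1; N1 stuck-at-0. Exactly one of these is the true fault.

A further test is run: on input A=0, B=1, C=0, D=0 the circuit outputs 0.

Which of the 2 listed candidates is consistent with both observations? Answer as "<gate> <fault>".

Evaluate each candidate on input A=0, B=1, C=0, D=0:
  N4 stuck-at-1: N1=1, N2=1, N3=1, N4=1 [stuck-at-1] → 1 — eliminated
  N1 stuck-at-0: N1=0 [stuck-at-0], N2=1, N3=1, N4=0 → 0 — matches
Only N1 stuck-at-0 reproduces the observed 0.

N1 stuck-at-0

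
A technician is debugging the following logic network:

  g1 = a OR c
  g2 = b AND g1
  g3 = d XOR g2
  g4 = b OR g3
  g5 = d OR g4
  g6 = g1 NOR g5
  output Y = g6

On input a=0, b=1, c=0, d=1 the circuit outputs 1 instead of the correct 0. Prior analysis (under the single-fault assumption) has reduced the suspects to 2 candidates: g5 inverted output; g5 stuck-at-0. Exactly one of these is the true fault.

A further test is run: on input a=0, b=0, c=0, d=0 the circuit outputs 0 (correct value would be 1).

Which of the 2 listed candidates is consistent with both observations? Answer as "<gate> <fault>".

Evaluate each candidate on input a=0, b=0, c=0, d=0:
  g5 inverted output: g1=0, g2=0, g3=0, g4=0, g5=1 [inverted output], g6=0 → 0 — matches
  g5 stuck-at-0: g1=0, g2=0, g3=0, g4=0, g5=0 [stuck-at-0], g6=1 → 1 — eliminated
Only g5 inverted output reproduces the observed 0.

g5 inverted output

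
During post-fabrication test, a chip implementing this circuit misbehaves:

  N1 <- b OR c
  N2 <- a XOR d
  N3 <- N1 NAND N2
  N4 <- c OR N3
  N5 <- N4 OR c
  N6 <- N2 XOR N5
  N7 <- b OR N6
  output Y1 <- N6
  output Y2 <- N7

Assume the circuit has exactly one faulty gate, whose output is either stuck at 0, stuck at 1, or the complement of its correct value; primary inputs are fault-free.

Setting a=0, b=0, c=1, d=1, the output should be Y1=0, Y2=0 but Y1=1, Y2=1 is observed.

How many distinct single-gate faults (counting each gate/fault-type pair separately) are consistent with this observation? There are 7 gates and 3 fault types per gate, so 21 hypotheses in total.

6

Fault-free: N1=1, N2=1, N3=0, N4=1, N5=1, N6=0, N7=0 → Y1=0, Y2=0. Observed Y1=1, Y2=1.
  N1: none of the 3 fault types match ✗
  N2: stuck-at-0, inverted output ✓; others ✗
  N3: none of the 3 fault types match ✗
  N4: none of the 3 fault types match ✗
  N5: stuck-at-0, inverted output ✓; others ✗
  N6: stuck-at-1, inverted output ✓; others ✗
  N7: none of the 3 fault types match ✗
Consistent faults: {N2 stuck-at-0, N2 inverted output, N5 stuck-at-0, N5 inverted output, N6 stuck-at-1, N6 inverted output} — 6 in all.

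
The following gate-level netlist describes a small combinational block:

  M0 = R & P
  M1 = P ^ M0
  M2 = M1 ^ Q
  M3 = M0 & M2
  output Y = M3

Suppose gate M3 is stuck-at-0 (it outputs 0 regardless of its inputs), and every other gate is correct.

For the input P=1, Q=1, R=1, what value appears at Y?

0

Propagate with M3 forced: M0=1, M1=0, M2=1, M3=0 [stuck-at-0].
So Y = 0. (Without the fault it would be 1.)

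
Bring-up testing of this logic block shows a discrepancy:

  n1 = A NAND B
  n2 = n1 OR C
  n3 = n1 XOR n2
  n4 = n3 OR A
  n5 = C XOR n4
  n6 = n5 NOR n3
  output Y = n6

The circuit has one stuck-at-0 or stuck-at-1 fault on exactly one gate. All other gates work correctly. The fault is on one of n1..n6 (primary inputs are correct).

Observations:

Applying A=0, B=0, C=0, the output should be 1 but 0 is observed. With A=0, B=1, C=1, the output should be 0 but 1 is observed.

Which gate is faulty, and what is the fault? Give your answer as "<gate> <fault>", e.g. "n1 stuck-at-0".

n4 stuck-at-1

Fault-free values for test 1 (A=0, B=0, C=0): n1=1, n2=1, n3=0, n4=0, n5=0, n6=1, giving Y=1. Observed 0.
Test 1: faults giving observed 0 are {n2 stuck-at-0, n3 stuck-at-1, n4 stuck-at-1, n5 stuck-at-1, n6 stuck-at-0}.
Test 2 (A=0, B=1, C=1): fault-free n1=1, n2=1, n3=0, n4=0, n5=1, n6=0 → 0; observed 1. Eliminates n2 stuck-at-0, n3 stuck-at-1, n5 stuck-at-1, n6 stuck-at-0.
Only n4 stuck-at-1 is consistent with every test.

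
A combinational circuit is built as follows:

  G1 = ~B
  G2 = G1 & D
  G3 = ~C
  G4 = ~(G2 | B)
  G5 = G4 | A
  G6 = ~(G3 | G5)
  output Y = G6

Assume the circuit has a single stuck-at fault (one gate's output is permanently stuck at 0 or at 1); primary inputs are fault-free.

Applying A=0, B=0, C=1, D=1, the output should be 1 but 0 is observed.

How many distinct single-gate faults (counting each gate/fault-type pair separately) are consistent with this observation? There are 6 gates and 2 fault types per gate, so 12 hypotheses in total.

6

Fault-free: G1=1, G2=1, G3=0, G4=0, G5=0, G6=1 → 1. Observed 0.
  G1 stuck-at-0: output 0 ✓
  G1 stuck-at-1: output 1 ✗
  G2 stuck-at-0: output 0 ✓
  G2 stuck-at-1: output 1 ✗
  G3 stuck-at-0: output 1 ✗
  G3 stuck-at-1: output 0 ✓
  G4 stuck-at-0: output 1 ✗
  G4 stuck-at-1: output 0 ✓
  G5 stuck-at-0: output 1 ✗
  G5 stuck-at-1: output 0 ✓
  G6 stuck-at-0: output 0 ✓
  G6 stuck-at-1: output 1 ✗
Consistent faults: {G1 stuck-at-0, G2 stuck-at-0, G3 stuck-at-1, G4 stuck-at-1, G5 stuck-at-1, G6 stuck-at-0} — 6 in all.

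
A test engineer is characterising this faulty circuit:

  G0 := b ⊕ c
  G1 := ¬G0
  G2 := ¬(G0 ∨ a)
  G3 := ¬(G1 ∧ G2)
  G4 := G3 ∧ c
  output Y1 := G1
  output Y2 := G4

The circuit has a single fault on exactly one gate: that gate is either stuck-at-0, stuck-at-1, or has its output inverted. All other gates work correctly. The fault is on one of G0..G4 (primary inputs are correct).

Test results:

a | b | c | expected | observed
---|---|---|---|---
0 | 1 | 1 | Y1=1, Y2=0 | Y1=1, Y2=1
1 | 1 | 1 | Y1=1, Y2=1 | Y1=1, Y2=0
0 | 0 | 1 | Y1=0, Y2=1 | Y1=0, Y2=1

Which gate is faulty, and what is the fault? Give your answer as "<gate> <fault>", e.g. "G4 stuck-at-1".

G2 inverted output

Fault-free values for test 1 (a=0, b=1, c=1): G0=0, G1=1, G2=1, G3=0, G4=0, giving Y1=1, Y2=0. Observed Y1=1, Y2=1.
Test 1: faults giving observed Y1=1, Y2=1 are {G2 stuck-at-0, G2 inverted output, G3 stuck-at-1, G3 inverted output, G4 stuck-at-1, G4 inverted output}.
Test 2 (a=1, b=1, c=1): fault-free G0=0, G1=1, G2=0, G3=1, G4=1 → Y1=1, Y2=1; observed Y1=1, Y2=0. Eliminates G2 stuck-at-0, G3 stuck-at-1, G4 stuck-at-1.
Test 3 (a=0, b=0, c=1): fault-free G0=1, G1=0, G2=0, G3=1, G4=1 → Y1=0, Y2=1; observed Y1=0, Y2=1. Eliminates G3 inverted output, G4 inverted output.
Only G2 inverted output is consistent with every test.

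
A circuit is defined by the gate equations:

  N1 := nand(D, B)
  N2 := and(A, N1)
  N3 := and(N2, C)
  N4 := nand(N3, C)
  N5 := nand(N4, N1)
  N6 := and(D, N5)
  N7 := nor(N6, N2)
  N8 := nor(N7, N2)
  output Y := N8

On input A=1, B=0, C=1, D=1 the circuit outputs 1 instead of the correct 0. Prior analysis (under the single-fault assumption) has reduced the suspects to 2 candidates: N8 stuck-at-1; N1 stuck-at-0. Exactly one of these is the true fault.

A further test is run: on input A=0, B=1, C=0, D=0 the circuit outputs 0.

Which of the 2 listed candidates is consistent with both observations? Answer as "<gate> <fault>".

N1 stuck-at-0

Evaluate each candidate on input A=0, B=1, C=0, D=0:
  N8 stuck-at-1: N1=1, N2=0, N3=0, N4=1, N5=0, N6=0, N7=1, N8=1 [stuck-at-1] → 1 — eliminated
  N1 stuck-at-0: N1=0 [stuck-at-0], N2=0, N3=0, N4=1, N5=1, N6=0, N7=1, N8=0 → 0 — matches
Only N1 stuck-at-0 reproduces the observed 0.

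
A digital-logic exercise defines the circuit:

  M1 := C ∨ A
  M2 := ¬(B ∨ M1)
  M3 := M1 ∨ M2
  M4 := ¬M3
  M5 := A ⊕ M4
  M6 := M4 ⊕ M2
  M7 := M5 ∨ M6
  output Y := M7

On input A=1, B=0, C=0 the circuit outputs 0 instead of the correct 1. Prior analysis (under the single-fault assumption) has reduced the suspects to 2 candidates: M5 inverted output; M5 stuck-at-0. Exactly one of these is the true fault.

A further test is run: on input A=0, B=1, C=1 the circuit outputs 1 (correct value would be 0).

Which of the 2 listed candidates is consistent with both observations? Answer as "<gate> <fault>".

Evaluate each candidate on input A=0, B=1, C=1:
  M5 inverted output: M1=1, M2=0, M3=1, M4=0, M5=1 [inverted output], M6=0, M7=1 → 1 — matches
  M5 stuck-at-0: M1=1, M2=0, M3=1, M4=0, M5=0 [stuck-at-0], M6=0, M7=0 → 0 — eliminated
Only M5 inverted output reproduces the observed 1.

M5 inverted output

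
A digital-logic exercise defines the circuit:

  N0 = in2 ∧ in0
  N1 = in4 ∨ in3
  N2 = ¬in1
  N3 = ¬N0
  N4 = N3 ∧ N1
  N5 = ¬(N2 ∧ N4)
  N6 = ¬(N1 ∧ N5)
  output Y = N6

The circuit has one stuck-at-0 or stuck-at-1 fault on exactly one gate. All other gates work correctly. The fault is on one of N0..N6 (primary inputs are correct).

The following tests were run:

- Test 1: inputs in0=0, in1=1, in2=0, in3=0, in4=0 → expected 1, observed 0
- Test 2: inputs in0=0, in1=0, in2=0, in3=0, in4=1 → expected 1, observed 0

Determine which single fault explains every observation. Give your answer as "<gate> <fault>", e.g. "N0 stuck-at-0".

Fault-free values for test 1 (in0=0, in1=1, in2=0, in3=0, in4=0): N0=0, N1=0, N2=0, N3=1, N4=0, N5=1, N6=1, giving Y=1. Observed 0.
Test 1: faults giving observed 0 are {N1 stuck-at-1, N6 stuck-at-0}.
Test 2 (in0=0, in1=0, in2=0, in3=0, in4=1): fault-free N0=0, N1=1, N2=1, N3=1, N4=1, N5=0, N6=1 → 1; observed 0. Eliminates N1 stuck-at-1.
Only N6 stuck-at-0 is consistent with every test.

N6 stuck-at-0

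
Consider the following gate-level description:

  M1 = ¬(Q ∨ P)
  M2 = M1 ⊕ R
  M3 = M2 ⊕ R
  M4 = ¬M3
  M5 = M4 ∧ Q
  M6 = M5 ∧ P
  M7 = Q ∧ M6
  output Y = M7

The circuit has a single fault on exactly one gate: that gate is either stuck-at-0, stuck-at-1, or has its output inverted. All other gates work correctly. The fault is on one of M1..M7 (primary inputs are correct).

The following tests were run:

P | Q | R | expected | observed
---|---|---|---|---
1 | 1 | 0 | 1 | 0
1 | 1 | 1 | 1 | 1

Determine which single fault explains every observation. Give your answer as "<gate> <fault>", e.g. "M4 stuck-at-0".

Fault-free values for test 1 (P=1, Q=1, R=0): M1=0, M2=0, M3=0, M4=1, M5=1, M6=1, M7=1, giving Y=1. Observed 0.
Test 1: faults giving observed 0 are {M1 stuck-at-1, M1 inverted output, M2 stuck-at-1, M2 inverted output, M3 stuck-at-1, M3 inverted output, M4 stuck-at-0, M4 inverted output, M5 stuck-at-0, M5 inverted output, M6 stuck-at-0, M6 inverted output, M7 stuck-at-0, M7 inverted output}.
Test 2 (P=1, Q=1, R=1): fault-free M1=0, M2=1, M3=0, M4=1, M5=1, M6=1, M7=1 → 1; observed 1. Eliminates M1 stuck-at-1, M1 inverted output, M2 inverted output, M3 stuck-at-1, M3 inverted output, M4 stuck-at-0, M4 inverted output, M5 stuck-at-0, M5 inverted output, M6 stuck-at-0, M6 inverted output, M7 stuck-at-0, M7 inverted output.
Only M2 stuck-at-1 is consistent with every test.

M2 stuck-at-1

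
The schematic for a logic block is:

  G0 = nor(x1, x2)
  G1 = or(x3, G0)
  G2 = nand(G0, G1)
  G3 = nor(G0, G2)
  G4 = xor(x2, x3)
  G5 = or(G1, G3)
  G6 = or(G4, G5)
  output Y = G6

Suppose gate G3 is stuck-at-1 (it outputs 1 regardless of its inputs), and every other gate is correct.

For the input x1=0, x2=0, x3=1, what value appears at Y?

Propagate with G3 forced: G0=1, G1=1, G2=0, G3=1 [stuck-at-1], G4=1, G5=1, G6=1.
So Y = 1. (Same as the fault-free value — the fault is masked on this input.)

1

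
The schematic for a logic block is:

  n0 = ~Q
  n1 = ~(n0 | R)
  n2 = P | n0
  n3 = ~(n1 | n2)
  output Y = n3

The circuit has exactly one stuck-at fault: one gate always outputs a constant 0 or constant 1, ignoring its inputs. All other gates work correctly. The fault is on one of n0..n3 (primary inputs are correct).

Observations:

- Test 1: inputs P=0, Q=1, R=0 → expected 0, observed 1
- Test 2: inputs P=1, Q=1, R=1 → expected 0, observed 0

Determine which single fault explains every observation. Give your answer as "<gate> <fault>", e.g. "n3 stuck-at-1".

Fault-free values for test 1 (P=0, Q=1, R=0): n0=0, n1=1, n2=0, n3=0, giving Y=0. Observed 1.
Test 1: faults giving observed 1 are {n1 stuck-at-0, n3 stuck-at-1}.
Test 2 (P=1, Q=1, R=1): fault-free n0=0, n1=0, n2=1, n3=0 → 0; observed 0. Eliminates n3 stuck-at-1.
Only n1 stuck-at-0 is consistent with every test.

n1 stuck-at-0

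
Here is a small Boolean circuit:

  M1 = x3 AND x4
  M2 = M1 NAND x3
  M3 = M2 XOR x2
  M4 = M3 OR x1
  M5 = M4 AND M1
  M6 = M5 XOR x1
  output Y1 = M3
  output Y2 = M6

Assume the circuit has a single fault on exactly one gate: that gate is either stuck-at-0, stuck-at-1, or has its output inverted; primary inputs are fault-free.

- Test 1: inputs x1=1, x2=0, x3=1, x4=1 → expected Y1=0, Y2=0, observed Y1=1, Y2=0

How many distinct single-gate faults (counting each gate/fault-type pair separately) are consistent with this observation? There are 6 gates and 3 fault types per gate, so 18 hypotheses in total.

Fault-free: M1=1, M2=0, M3=0, M4=1, M5=1, M6=0 → Y1=0, Y2=0. Observed Y1=1, Y2=0.
  M1: none of the 3 fault types match ✗
  M2: stuck-at-1, inverted output ✓; others ✗
  M3: stuck-at-1, inverted output ✓; others ✗
  M4: none of the 3 fault types match ✗
  M5: none of the 3 fault types match ✗
  M6: none of the 3 fault types match ✗
Consistent faults: {M2 stuck-at-1, M2 inverted output, M3 stuck-at-1, M3 inverted output} — 4 in all.

4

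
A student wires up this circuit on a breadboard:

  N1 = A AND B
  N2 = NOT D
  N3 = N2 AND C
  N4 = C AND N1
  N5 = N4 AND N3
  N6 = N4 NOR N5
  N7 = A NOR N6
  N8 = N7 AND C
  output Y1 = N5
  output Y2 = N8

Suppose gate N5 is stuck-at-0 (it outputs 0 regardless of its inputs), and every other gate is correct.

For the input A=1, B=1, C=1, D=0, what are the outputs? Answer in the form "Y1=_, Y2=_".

Propagate with N5 forced: N1=1, N2=1, N3=1, N4=1, N5=0 [stuck-at-0], N6=0, N7=0, N8=0.
So the outputs are Y1=0, Y2=0. (Without the fault they would be Y1=1, Y2=0.)

Y1=0, Y2=0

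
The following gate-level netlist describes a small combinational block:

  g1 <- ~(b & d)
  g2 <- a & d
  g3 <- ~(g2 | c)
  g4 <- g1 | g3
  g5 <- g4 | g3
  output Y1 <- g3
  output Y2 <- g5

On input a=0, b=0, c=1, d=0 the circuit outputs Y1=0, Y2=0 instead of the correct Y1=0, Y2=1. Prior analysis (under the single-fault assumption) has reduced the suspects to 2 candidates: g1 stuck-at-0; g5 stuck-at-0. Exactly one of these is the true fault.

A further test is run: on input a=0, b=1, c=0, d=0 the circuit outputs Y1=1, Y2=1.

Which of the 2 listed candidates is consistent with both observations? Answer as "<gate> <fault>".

g1 stuck-at-0

Evaluate each candidate on input a=0, b=1, c=0, d=0:
  g1 stuck-at-0: g1=0 [stuck-at-0], g2=0, g3=1, g4=1, g5=1 → Y1=1, Y2=1 — matches
  g5 stuck-at-0: g1=1, g2=0, g3=1, g4=1, g5=0 [stuck-at-0] → Y1=1, Y2=0 — eliminated
Only g1 stuck-at-0 reproduces the observed Y1=1, Y2=1.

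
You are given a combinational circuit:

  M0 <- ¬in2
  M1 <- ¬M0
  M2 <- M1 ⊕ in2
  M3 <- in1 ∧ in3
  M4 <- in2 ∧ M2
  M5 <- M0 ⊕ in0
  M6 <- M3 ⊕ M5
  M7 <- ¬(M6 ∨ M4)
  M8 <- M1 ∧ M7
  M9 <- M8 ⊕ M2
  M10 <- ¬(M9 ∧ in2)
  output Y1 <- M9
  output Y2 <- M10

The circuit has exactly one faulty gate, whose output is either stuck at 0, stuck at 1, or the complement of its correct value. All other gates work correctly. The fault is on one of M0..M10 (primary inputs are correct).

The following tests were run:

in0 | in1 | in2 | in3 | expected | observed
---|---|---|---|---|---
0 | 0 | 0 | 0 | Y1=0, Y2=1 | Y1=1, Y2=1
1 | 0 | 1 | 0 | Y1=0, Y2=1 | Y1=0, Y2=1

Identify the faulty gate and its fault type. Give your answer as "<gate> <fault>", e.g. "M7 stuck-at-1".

Fault-free values for test 1 (in0=0, in1=0, in2=0, in3=0): M0=1, M1=0, M2=0, M3=0, M4=0, M5=1, M6=1, M7=0, M8=0, M9=0, M10=1, giving Y1=0, Y2=1. Observed Y1=1, Y2=1.
Test 1: faults giving observed Y1=1, Y2=1 are {M1 stuck-at-1, M1 inverted output, M2 stuck-at-1, M2 inverted output, M8 stuck-at-1, M8 inverted output, M9 stuck-at-1, M9 inverted output}.
Test 2 (in0=1, in1=0, in2=1, in3=0): fault-free M0=0, M1=1, M2=0, M3=0, M4=0, M5=1, M6=1, M7=0, M8=0, M9=0, M10=1 → Y1=0, Y2=1; observed Y1=0, Y2=1. Eliminates M1 inverted output, M2 stuck-at-1, M2 inverted output, M8 stuck-at-1, M8 inverted output, M9 stuck-at-1, M9 inverted output.
Only M1 stuck-at-1 is consistent with every test.

M1 stuck-at-1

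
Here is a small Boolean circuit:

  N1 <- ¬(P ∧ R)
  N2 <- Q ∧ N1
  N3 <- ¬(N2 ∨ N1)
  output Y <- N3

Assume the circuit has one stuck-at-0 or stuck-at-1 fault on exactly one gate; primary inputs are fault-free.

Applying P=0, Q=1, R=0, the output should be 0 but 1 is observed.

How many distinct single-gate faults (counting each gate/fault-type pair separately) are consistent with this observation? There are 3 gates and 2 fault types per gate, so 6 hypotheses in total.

Fault-free: N1=1, N2=1, N3=0 → 0. Observed 1.
  N1 stuck-at-0: output 1 ✓
  N1 stuck-at-1: output 0 ✗
  N2 stuck-at-0: output 0 ✗
  N2 stuck-at-1: output 0 ✗
  N3 stuck-at-0: output 0 ✗
  N3 stuck-at-1: output 1 ✓
Consistent faults: {N1 stuck-at-0, N3 stuck-at-1} — 2 in all.

2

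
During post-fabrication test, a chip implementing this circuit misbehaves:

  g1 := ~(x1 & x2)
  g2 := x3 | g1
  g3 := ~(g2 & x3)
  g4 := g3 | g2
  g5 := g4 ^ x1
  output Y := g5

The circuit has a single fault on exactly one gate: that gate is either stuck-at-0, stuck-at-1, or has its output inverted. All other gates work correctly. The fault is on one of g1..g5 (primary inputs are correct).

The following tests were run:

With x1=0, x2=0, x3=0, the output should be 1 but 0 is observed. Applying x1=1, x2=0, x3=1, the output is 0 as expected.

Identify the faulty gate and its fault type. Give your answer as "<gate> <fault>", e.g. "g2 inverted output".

g5 stuck-at-0

Fault-free values for test 1 (x1=0, x2=0, x3=0): g1=1, g2=1, g3=1, g4=1, g5=1, giving Y=1. Observed 0.
Test 1: faults giving observed 0 are {g4 stuck-at-0, g4 inverted output, g5 stuck-at-0, g5 inverted output}.
Test 2 (x1=1, x2=0, x3=1): fault-free g1=1, g2=1, g3=0, g4=1, g5=0 → 0; observed 0. Eliminates g4 stuck-at-0, g4 inverted output, g5 inverted output.
Only g5 stuck-at-0 is consistent with every test.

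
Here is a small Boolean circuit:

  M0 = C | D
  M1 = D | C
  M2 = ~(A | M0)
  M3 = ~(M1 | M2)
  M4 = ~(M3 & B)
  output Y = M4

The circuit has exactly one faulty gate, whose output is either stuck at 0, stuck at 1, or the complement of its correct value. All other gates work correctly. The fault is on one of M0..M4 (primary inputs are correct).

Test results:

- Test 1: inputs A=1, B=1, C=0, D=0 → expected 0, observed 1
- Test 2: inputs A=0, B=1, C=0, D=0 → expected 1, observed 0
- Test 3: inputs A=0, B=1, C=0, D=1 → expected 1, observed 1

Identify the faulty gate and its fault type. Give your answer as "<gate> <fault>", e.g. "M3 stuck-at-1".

Fault-free values for test 1 (A=1, B=1, C=0, D=0): M0=0, M1=0, M2=0, M3=1, M4=0, giving Y=0. Observed 1.
Test 1: faults giving observed 1 are {M1 stuck-at-1, M1 inverted output, M2 stuck-at-1, M2 inverted output, M3 stuck-at-0, M3 inverted output, M4 stuck-at-1, M4 inverted output}.
Test 2 (A=0, B=1, C=0, D=0): fault-free M0=0, M1=0, M2=1, M3=0, M4=1 → 1; observed 0. Eliminates M1 stuck-at-1, M1 inverted output, M2 stuck-at-1, M3 stuck-at-0, M4 stuck-at-1.
Test 3 (A=0, B=1, C=0, D=1): fault-free M0=1, M1=1, M2=0, M3=0, M4=1 → 1; observed 1. Eliminates M3 inverted output, M4 inverted output.
Only M2 inverted output is consistent with every test.

M2 inverted output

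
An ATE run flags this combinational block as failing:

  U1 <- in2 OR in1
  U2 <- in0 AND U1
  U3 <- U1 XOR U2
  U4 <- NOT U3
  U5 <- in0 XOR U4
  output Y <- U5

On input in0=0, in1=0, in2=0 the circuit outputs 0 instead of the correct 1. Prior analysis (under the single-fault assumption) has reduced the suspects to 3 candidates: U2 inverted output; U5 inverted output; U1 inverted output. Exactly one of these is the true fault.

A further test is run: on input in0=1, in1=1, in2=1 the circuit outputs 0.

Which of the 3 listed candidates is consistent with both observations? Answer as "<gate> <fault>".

Evaluate each candidate on input in0=1, in1=1, in2=1:
  U2 inverted output: U1=1, U2=0 [inverted output], U3=1, U4=0, U5=1 → 1 — eliminated
  U5 inverted output: U1=1, U2=1, U3=0, U4=1, U5=1 [inverted output] → 1 — eliminated
  U1 inverted output: U1=0 [inverted output], U2=0, U3=0, U4=1, U5=0 → 0 — matches
Only U1 inverted output reproduces the observed 0.

U1 inverted output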